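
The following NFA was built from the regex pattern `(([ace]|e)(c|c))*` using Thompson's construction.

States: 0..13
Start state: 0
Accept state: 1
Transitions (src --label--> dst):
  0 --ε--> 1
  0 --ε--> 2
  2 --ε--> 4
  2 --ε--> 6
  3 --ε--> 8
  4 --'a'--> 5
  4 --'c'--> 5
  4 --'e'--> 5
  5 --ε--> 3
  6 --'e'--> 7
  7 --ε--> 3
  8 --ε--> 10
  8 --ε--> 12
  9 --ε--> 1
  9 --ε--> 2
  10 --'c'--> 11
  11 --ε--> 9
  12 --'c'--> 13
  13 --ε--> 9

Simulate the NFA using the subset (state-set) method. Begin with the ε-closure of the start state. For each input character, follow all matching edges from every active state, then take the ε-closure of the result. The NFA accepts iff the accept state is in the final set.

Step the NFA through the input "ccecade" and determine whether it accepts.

Answer: REJECT

Steps:
start: ε-closure({0}) = {0,1,2,4,6}
'c' @ 1: {3,5,8,10,12}
'c' @ 2: {1,2,4,6,9,11,13}  [accepting]
'e' @ 3: {3,5,7,8,10,12}
'c' @ 4: {1,2,4,6,9,11,13}  [accepting]
'a' @ 5: {3,5,8,10,12}
'd' @ 6: {}  — dead — no transitions
rest 'e' ignored (set empty)
after full input: {}  (accept=1 not in)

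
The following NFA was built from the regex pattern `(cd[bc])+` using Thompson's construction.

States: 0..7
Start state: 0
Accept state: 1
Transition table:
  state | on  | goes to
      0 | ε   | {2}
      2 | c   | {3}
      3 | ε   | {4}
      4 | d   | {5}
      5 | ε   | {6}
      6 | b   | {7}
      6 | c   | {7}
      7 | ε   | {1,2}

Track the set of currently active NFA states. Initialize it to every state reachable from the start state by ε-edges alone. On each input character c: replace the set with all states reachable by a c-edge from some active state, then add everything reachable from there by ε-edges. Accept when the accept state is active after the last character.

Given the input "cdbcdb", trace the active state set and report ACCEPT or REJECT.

initial (ε-close {0}): {0,2}
'c' @ 1: {3,4}
'd' @ 2: {5,6}
'b' @ 3: {1,2,7}  ✓accept
'c' @ 4: {3,4}
'd' @ 5: {5,6}
'b' @ 6: {1,2,7}  ✓accept
end set {1,2,7} — state 1 in

Answer: ACCEPT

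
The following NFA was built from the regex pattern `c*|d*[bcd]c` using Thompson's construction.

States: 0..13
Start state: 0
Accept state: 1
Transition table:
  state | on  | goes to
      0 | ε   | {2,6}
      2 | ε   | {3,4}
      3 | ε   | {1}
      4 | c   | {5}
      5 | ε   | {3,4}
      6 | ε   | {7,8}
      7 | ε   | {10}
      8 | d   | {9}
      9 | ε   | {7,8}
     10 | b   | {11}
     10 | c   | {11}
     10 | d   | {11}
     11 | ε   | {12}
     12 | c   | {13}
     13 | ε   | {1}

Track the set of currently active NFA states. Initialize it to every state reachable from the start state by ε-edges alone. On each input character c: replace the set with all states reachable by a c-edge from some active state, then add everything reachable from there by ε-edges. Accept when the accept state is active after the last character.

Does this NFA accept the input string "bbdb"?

Answer: REJECT

Steps:
start: ε-closure({0}) = {0,1,2,3,4,6,7,8,10}
'b' @ 1: {11,12}
'b' @ 2: {}  — dead — no transitions
rest 'db' ignored (set empty)
end set {} — state 1 not in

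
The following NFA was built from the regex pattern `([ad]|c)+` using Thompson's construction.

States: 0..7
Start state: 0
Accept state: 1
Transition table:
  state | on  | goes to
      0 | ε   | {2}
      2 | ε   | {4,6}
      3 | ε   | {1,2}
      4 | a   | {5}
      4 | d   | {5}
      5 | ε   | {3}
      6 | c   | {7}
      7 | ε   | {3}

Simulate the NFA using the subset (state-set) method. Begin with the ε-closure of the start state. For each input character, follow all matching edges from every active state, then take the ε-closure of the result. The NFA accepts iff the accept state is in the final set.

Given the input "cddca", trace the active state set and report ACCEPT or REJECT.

Answer: ACCEPT

Derivation:
initial (ε-close {0}): {0,2,4,6}
'c' @ 1: {1,2,3,4,6,7}  [accepting]
'd' @ 2: {1,2,3,4,5,6}  [accepting]
'd' @ 3: {1,2,3,4,5,6}  [accepting]
'c' @ 4: {1,2,3,4,6,7}  [accepting]
'a' @ 5: {1,2,3,4,5,6}  [accepting]
final: {1,2,3,4,5,6}; accept 1 in set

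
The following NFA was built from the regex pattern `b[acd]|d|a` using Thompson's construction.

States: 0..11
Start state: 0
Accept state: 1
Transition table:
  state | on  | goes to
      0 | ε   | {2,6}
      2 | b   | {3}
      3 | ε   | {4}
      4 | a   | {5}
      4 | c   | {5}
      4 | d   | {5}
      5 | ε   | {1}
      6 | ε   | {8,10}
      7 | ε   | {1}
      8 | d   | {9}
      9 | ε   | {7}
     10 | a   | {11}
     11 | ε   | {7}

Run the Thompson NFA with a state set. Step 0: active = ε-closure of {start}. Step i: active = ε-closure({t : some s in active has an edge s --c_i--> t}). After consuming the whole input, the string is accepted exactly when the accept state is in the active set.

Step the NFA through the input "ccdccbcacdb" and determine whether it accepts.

Answer: REJECT

Steps:
start: ε-closure({0}) = {0,2,6,8,10}
'c' @ 1: {}  — state set empty
rest 'cdccbcacdb' ignored (set empty)
end set {} — state 1 not in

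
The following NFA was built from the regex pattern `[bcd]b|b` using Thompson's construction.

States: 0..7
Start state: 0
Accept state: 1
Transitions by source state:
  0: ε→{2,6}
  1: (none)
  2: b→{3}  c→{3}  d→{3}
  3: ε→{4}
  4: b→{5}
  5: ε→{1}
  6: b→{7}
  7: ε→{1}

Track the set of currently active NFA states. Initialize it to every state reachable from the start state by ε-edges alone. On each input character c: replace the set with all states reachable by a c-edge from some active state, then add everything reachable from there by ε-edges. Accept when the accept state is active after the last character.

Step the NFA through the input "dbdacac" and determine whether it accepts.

Answer: REJECT

Trace:
S₀ = ε-closure({0}) = {0,2,6}
'd' @ 1: {3,4}
'b' @ 2: {1,5}  (accept∈set)
'd' @ 3: {}  — dead — no transitions
rest 'acac' ignored (set empty)
final: {}; accept 1 not in set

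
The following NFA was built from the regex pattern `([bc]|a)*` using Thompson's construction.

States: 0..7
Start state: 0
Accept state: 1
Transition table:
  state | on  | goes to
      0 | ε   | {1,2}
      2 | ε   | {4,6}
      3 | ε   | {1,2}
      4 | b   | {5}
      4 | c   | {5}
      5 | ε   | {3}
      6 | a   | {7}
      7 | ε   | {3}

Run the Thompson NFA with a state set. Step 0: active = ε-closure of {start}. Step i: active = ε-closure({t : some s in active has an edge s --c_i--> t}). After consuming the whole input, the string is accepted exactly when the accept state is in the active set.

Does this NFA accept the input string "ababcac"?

initial (ε-close {0}): {0,1,2,4,6}
'a' @ 1: {1,2,3,4,6,7}  (accept∈set)
'b' @ 2: {1,2,3,4,5,6}  (accept∈set)
'a' @ 3: {1,2,3,4,6,7}  (accept∈set)
'b' @ 4: {1,2,3,4,5,6}  (accept∈set)
'c' @ 5: {1,2,3,4,5,6}  (accept∈set)
'a' @ 6: {1,2,3,4,6,7}  (accept∈set)
'c' @ 7: {1,2,3,4,5,6}  (accept∈set)
after full input: {1,2,3,4,5,6}  (accept=1 in)

Answer: ACCEPT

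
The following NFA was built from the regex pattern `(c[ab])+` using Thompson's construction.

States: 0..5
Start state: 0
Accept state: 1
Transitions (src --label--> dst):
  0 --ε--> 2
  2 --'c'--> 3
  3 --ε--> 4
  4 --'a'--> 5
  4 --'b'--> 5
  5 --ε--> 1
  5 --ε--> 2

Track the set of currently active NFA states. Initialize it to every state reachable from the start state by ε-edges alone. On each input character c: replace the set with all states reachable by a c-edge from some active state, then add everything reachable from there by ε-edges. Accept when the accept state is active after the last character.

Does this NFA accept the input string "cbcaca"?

Answer: ACCEPT

Derivation:
start: ε-closure({0}) = {0,2}
'c' @ 1: {3,4}
'b' @ 2: {1,2,5}  (accept∈set)
'c' @ 3: {3,4}
'a' @ 4: {1,2,5}  (accept∈set)
'c' @ 5: {3,4}
'a' @ 6: {1,2,5}  (accept∈set)
after full input: {1,2,5}  (accept=1 in)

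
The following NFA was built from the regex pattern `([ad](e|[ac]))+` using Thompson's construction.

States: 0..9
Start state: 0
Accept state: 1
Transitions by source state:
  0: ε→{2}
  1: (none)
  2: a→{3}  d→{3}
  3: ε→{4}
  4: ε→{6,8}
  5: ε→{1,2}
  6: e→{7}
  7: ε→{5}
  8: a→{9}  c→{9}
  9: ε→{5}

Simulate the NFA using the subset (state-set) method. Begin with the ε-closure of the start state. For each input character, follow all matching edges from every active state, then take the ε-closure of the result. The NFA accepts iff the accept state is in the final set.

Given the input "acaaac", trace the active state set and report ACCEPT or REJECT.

Answer: ACCEPT

Derivation:
start: ε-closure({0}) = {0,2}
'a' @ 1: {3,4,6,8}
'c' @ 2: {1,2,5,9}  ✓accept
'a' @ 3: {3,4,6,8}
'a' @ 4: {1,2,5,9}  ✓accept
'a' @ 5: {3,4,6,8}
'c' @ 6: {1,2,5,9}  ✓accept
final: {1,2,5,9}; accept 1 in set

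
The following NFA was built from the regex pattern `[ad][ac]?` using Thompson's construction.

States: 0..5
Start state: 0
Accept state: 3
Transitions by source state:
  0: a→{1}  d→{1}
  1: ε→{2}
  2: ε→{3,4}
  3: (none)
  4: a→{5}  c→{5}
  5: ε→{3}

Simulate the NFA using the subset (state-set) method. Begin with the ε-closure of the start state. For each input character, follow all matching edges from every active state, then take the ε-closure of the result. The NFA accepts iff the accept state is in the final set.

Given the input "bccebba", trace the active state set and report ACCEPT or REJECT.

Answer: REJECT

Steps:
S₀ = ε-closure({0}) = {0}
'b' @ 1: {}  — dead — no transitions
rest 'ccebba' ignored (set empty)
end set {} — state 3 not in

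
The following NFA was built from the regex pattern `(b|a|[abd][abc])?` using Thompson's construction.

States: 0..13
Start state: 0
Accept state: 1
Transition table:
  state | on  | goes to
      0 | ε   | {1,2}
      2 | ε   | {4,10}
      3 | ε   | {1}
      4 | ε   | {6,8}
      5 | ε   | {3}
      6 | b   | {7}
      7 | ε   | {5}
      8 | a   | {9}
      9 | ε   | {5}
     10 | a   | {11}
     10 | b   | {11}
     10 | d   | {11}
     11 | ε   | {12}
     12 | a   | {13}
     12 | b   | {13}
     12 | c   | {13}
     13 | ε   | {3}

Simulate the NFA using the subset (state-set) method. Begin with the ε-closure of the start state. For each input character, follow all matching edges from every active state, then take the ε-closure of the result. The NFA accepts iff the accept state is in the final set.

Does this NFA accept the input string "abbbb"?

Answer: REJECT

Trace:
initial (ε-close {0}): {0,1,2,4,6,8,10}
'a' @ 1: {1,3,5,9,11,12}  ✓accept
'b' @ 2: {1,3,13}  ✓accept
'b' @ 3: {}  — dead — no transitions
rest 'bb' ignored (set empty)
final: {}; accept 1 not in set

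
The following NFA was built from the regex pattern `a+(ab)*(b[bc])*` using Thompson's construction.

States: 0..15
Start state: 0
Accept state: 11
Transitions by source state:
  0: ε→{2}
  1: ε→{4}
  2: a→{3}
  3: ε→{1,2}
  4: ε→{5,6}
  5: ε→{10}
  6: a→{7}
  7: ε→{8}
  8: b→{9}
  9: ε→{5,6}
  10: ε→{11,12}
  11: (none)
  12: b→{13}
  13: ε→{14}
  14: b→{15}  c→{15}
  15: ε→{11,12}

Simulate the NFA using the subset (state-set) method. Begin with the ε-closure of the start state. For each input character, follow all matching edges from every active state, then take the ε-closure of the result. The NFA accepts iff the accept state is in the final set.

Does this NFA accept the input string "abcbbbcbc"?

S₀ = ε-closure({0}) = {0,2}
'a' @ 1: {1,2,3,4,5,6,10,11,12}  (accept∈set)
'b' @ 2: {13,14}
'c' @ 3: {11,12,15}  (accept∈set)
'b' @ 4: {13,14}
'b' @ 5: {11,12,15}  (accept∈set)
'b' @ 6: {13,14}
'c' @ 7: {11,12,15}  (accept∈set)
'b' @ 8: {13,14}
'c' @ 9: {11,12,15}  (accept∈set)
end set {11,12,15} — state 11 in

Answer: ACCEPT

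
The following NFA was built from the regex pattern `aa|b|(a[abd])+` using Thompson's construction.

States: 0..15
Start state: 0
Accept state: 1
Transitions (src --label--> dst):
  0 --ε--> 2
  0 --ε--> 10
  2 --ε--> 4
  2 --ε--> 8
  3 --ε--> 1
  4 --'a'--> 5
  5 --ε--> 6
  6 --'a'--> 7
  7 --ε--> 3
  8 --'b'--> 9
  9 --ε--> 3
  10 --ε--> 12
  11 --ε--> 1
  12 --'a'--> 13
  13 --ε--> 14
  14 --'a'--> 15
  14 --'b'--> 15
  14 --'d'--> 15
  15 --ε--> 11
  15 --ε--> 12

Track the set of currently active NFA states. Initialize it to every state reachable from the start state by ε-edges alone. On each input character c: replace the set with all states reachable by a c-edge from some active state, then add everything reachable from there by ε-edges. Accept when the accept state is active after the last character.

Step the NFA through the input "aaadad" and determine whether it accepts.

Answer: ACCEPT

Derivation:
initial (ε-close {0}): {0,2,4,8,10,12}
'a' @ 1: {5,6,13,14}
'a' @ 2: {1,3,7,11,12,15}  [accepting]
'a' @ 3: {13,14}
'd' @ 4: {1,11,12,15}  [accepting]
'a' @ 5: {13,14}
'd' @ 6: {1,11,12,15}  [accepting]
end set {1,11,12,15} — state 1 in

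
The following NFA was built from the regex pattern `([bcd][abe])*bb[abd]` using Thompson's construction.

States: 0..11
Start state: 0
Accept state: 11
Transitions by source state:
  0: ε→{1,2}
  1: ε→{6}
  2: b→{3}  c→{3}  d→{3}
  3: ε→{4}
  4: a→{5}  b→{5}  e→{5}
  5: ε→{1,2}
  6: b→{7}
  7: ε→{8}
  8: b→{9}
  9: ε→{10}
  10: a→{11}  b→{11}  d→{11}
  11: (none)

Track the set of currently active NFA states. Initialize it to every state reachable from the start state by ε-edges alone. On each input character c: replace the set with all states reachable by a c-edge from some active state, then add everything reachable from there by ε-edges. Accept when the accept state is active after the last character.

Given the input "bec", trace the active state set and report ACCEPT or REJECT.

S₀ = ε-closure({0}) = {0,1,2,6}
'b' @ 1: {3,4,7,8}
'e' @ 2: {1,2,5,6}
'c' @ 3: {3,4}
after full input: {3,4}  (accept=11 not in)

Answer: REJECT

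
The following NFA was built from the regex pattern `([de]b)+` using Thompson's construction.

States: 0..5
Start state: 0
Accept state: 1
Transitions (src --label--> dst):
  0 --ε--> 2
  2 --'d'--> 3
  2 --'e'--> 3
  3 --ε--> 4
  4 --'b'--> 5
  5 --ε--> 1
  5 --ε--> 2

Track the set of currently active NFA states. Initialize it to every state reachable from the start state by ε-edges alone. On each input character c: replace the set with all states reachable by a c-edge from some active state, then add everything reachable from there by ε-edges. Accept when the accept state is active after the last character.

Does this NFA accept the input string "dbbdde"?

Answer: REJECT

Steps:
initial (ε-close {0}): {0,2}
'd' @ 1: {3,4}
'b' @ 2: {1,2,5}  [accepting]
'b' @ 3: {}  — state set empty
rest 'dde' ignored (set empty)
end set {} — state 1 not in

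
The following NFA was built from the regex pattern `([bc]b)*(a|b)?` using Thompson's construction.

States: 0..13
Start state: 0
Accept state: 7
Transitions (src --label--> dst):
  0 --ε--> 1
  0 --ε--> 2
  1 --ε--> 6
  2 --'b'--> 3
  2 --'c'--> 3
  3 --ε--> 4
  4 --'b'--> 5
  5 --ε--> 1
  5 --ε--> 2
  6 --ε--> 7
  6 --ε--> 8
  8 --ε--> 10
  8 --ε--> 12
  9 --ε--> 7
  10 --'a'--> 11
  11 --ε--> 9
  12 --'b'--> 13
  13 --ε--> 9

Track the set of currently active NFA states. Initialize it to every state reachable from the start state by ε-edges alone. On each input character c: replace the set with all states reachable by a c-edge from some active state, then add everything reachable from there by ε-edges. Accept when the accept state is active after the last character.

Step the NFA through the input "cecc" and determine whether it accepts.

Answer: REJECT

Steps:
initial (ε-close {0}): {0,1,2,6,7,8,10,12}
'c' @ 1: {3,4}
'e' @ 2: {}  — no active states
rest 'cc' ignored (set empty)
end set {} — state 7 not in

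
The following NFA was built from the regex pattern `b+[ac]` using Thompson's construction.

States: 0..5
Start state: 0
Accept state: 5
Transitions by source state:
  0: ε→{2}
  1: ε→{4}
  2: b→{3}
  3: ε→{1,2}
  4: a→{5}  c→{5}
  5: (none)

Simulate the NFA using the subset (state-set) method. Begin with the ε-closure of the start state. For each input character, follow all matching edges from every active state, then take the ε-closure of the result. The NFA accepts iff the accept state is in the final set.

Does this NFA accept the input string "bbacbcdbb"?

Answer: REJECT

Derivation:
S₀ = ε-closure({0}) = {0,2}
'b' @ 1: {1,2,3,4}
'b' @ 2: {1,2,3,4}
'a' @ 3: {5}  [accepting]
'c' @ 4: {}  — dead — no transitions
rest 'bcdbb' ignored (set empty)
end set {} — state 5 not in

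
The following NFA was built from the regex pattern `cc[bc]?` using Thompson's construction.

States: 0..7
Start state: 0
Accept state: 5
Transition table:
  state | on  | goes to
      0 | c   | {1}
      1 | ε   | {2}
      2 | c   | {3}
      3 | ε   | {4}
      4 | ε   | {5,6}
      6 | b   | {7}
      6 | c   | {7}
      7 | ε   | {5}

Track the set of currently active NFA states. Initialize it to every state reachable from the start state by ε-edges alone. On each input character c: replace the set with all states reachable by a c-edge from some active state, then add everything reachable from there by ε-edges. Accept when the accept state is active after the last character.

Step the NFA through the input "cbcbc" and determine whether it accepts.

S₀ = ε-closure({0}) = {0}
'c' @ 1: {1,2}
'b' @ 2: {}  — state set empty
rest 'cbc' ignored (set empty)
after full input: {}  (accept=5 not in)

Answer: REJECT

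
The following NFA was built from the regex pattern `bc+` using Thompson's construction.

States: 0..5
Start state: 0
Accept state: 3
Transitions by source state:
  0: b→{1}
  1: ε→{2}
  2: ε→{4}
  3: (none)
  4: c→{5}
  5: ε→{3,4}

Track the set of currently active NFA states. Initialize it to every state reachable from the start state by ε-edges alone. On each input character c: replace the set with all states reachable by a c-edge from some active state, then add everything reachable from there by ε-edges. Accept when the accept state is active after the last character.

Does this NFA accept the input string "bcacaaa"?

Answer: REJECT

Trace:
S₀ = ε-closure({0}) = {0}
'b' @ 1: {1,2,4}
'c' @ 2: {3,4,5}  (accept∈set)
'a' @ 3: {}  — no active states
rest 'caaa' ignored (set empty)
after full input: {}  (accept=3 not in)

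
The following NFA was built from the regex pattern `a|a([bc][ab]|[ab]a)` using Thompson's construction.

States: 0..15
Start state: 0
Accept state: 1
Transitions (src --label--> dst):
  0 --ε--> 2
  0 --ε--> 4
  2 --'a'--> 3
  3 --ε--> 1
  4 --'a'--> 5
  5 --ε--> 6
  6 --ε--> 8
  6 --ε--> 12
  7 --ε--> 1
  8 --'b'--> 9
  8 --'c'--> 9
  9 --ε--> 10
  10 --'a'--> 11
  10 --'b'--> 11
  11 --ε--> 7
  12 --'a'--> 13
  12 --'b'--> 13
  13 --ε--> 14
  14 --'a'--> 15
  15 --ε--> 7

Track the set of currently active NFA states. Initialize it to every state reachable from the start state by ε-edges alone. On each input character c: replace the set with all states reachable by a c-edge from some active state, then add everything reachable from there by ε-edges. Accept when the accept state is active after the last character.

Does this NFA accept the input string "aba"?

Answer: ACCEPT

Trace:
S₀ = ε-closure({0}) = {0,2,4}
'a' @ 1: {1,3,5,6,8,12}  ✓accept
'b' @ 2: {9,10,13,14}
'a' @ 3: {1,7,11,15}  ✓accept
final: {1,7,11,15}; accept 1 in set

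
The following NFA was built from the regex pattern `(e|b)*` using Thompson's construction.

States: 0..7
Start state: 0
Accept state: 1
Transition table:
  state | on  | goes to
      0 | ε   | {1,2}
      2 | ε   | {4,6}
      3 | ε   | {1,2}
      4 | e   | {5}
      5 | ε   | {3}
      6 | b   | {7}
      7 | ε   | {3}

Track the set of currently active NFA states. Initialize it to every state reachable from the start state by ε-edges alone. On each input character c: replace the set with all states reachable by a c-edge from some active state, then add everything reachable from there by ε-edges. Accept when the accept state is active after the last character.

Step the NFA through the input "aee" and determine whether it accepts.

start: ε-closure({0}) = {0,1,2,4,6}
'a' @ 1: {}  — no active states
rest 'ee' ignored (set empty)
after full input: {}  (accept=1 not in)

Answer: REJECT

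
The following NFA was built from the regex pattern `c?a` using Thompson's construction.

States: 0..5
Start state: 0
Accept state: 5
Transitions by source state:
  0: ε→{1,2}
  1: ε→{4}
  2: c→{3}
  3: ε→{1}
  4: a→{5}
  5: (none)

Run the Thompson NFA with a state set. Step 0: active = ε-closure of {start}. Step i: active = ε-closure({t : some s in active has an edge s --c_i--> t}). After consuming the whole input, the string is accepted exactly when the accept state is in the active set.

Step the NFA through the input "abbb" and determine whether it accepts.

S₀ = ε-closure({0}) = {0,1,2,4}
'a' @ 1: {5}  ✓accept
'b' @ 2: {}  — state set empty
rest 'bb' ignored (set empty)
final: {}; accept 5 not in set

Answer: REJECT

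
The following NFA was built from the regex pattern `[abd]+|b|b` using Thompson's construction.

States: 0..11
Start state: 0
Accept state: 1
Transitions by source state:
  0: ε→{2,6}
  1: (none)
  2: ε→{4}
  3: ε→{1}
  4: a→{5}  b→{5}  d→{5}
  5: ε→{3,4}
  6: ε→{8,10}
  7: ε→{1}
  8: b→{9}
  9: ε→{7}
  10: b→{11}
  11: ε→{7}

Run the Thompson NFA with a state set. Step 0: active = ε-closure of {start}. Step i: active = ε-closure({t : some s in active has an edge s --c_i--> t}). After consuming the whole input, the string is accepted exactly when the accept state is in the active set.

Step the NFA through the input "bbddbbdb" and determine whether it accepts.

initial (ε-close {0}): {0,2,4,6,8,10}
'b' @ 1: {1,3,4,5,7,9,11}  ✓accept
'b' @ 2: {1,3,4,5}  ✓accept
'd' @ 3: {1,3,4,5}  ✓accept
'd' @ 4: {1,3,4,5}  ✓accept
'b' @ 5: {1,3,4,5}  ✓accept
'b' @ 6: {1,3,4,5}  ✓accept
'd' @ 7: {1,3,4,5}  ✓accept
'b' @ 8: {1,3,4,5}  ✓accept
after full input: {1,3,4,5}  (accept=1 in)

Answer: ACCEPT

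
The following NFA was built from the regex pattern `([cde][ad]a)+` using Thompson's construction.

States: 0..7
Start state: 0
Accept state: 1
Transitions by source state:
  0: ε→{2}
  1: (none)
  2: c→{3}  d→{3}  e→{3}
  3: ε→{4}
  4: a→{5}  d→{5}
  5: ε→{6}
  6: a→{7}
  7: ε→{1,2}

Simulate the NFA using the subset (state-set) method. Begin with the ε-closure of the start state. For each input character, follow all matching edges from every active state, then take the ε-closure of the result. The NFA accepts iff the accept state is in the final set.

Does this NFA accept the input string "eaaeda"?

S₀ = ε-closure({0}) = {0,2}
'e' @ 1: {3,4}
'a' @ 2: {5,6}
'a' @ 3: {1,2,7}  (accept∈set)
'e' @ 4: {3,4}
'd' @ 5: {5,6}
'a' @ 6: {1,2,7}  (accept∈set)
end set {1,2,7} — state 1 in

Answer: ACCEPT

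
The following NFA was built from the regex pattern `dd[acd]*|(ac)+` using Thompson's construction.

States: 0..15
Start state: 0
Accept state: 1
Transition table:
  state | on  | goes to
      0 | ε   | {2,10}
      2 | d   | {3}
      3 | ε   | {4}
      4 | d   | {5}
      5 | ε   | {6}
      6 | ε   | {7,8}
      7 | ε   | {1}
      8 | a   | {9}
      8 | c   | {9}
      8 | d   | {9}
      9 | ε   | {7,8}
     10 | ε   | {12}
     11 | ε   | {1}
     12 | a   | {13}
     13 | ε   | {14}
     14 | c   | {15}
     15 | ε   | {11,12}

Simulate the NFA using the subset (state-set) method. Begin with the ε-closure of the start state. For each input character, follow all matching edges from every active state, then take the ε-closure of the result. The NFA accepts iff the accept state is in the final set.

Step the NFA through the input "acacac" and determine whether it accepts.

S₀ = ε-closure({0}) = {0,2,10,12}
'a' @ 1: {13,14}
'c' @ 2: {1,11,12,15}  [accepting]
'a' @ 3: {13,14}
'c' @ 4: {1,11,12,15}  [accepting]
'a' @ 5: {13,14}
'c' @ 6: {1,11,12,15}  [accepting]
final: {1,11,12,15}; accept 1 in set

Answer: ACCEPT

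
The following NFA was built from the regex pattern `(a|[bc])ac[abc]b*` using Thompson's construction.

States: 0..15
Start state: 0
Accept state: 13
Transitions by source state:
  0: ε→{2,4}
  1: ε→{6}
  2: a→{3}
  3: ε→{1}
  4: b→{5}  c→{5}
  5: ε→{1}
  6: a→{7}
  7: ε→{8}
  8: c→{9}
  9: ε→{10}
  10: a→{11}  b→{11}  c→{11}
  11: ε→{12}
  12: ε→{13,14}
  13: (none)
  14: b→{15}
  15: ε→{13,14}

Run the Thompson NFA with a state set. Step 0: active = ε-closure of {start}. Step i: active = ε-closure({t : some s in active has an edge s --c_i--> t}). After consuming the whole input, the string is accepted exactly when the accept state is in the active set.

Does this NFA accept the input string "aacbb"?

S₀ = ε-closure({0}) = {0,2,4}
'a' @ 1: {1,3,6}
'a' @ 2: {7,8}
'c' @ 3: {9,10}
'b' @ 4: {11,12,13,14}  [accepting]
'b' @ 5: {13,14,15}  [accepting]
after full input: {13,14,15}  (accept=13 in)

Answer: ACCEPT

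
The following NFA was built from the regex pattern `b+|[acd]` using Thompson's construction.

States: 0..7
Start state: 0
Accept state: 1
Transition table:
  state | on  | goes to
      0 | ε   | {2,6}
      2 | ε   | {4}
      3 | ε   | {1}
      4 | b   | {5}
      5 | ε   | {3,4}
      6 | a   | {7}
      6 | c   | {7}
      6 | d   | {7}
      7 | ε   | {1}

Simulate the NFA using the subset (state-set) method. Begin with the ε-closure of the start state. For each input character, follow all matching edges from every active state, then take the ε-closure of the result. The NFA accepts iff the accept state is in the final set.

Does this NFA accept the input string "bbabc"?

start: ε-closure({0}) = {0,2,4,6}
'b' @ 1: {1,3,4,5}  ✓accept
'b' @ 2: {1,3,4,5}  ✓accept
'a' @ 3: {}  — no active states
rest 'bc' ignored (set empty)
end set {} — state 1 not in

Answer: REJECT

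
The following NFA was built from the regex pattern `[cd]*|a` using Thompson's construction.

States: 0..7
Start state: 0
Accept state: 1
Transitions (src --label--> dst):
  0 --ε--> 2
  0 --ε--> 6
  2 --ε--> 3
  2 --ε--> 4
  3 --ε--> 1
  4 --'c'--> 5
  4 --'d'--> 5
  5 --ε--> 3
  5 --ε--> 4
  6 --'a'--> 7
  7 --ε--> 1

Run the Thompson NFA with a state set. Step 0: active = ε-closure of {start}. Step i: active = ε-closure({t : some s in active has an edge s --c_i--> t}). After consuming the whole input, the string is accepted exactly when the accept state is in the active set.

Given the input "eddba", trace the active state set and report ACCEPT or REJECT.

start: ε-closure({0}) = {0,1,2,3,4,6}
'e' @ 1: {}  — state set empty
rest 'ddba' ignored (set empty)
final: {}; accept 1 not in set

Answer: REJECT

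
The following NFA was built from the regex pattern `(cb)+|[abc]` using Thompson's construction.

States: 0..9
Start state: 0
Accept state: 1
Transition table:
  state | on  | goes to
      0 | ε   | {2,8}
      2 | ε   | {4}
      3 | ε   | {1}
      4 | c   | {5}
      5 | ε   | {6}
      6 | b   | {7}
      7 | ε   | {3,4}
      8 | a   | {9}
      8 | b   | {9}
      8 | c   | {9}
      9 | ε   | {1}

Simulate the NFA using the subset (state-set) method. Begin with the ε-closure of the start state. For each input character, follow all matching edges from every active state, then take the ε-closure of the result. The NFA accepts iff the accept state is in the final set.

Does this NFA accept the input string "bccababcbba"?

Answer: REJECT

Derivation:
initial (ε-close {0}): {0,2,4,8}
'b' @ 1: {1,9}  ✓accept
'c' @ 2: {}  — dead — no transitions
rest 'cababcbba' ignored (set empty)
end set {} — state 1 not in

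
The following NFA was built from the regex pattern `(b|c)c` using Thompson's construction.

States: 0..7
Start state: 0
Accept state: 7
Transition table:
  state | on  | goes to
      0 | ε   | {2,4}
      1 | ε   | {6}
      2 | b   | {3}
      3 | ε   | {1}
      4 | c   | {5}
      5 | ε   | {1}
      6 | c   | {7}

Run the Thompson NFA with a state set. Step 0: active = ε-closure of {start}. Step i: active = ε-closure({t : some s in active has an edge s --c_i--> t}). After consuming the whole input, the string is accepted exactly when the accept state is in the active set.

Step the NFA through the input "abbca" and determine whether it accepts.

start: ε-closure({0}) = {0,2,4}
'a' @ 1: {}  — state set empty
rest 'bbca' ignored (set empty)
end set {} — state 7 not in

Answer: REJECT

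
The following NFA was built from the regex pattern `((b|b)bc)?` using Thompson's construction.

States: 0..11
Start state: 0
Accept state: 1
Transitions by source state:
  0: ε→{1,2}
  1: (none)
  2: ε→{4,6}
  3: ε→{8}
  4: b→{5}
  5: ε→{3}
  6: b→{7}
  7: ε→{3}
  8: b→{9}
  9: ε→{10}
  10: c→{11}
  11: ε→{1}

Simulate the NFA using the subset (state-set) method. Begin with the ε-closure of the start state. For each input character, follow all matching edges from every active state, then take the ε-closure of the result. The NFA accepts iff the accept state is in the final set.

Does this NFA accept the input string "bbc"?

S₀ = ε-closure({0}) = {0,1,2,4,6}
'b' @ 1: {3,5,7,8}
'b' @ 2: {9,10}
'c' @ 3: {1,11}  [accepting]
final: {1,11}; accept 1 in set

Answer: ACCEPT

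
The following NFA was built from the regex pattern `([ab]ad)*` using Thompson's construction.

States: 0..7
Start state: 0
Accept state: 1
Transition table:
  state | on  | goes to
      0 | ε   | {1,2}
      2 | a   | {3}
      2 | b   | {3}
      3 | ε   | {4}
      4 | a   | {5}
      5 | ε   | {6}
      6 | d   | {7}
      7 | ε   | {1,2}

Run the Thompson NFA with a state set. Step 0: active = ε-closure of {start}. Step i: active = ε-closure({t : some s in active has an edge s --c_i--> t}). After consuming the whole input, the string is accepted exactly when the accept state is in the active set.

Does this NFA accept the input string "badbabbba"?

S₀ = ε-closure({0}) = {0,1,2}
'b' @ 1: {3,4}
'a' @ 2: {5,6}
'd' @ 3: {1,2,7}  ✓accept
'b' @ 4: {3,4}
'a' @ 5: {5,6}
'b' @ 6: {}  — dead — no transitions
rest 'bba' ignored (set empty)
end set {} — state 1 not in

Answer: REJECT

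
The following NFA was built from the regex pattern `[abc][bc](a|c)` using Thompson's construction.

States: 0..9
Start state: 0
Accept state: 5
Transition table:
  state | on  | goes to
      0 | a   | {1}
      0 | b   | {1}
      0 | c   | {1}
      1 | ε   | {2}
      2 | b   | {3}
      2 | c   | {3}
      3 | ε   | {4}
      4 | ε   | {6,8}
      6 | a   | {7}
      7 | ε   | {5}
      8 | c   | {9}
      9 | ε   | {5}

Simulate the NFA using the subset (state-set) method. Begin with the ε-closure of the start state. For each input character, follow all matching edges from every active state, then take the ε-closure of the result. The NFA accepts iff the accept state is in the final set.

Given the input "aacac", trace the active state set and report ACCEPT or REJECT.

Answer: REJECT

Trace:
S₀ = ε-closure({0}) = {0}
'a' @ 1: {1,2}
'a' @ 2: {}  — dead — no transitions
rest 'cac' ignored (set empty)
end set {} — state 5 not in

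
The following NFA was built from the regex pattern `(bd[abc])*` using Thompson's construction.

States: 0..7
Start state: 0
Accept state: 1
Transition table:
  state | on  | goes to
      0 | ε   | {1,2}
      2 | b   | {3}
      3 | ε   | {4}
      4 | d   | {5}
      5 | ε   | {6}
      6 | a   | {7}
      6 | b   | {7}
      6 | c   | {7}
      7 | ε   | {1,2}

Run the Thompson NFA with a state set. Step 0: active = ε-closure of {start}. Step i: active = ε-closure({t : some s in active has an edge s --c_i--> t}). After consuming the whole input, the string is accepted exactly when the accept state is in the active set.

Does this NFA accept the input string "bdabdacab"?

S₀ = ε-closure({0}) = {0,1,2}
'b' @ 1: {3,4}
'd' @ 2: {5,6}
'a' @ 3: {1,2,7}  ✓accept
'b' @ 4: {3,4}
'd' @ 5: {5,6}
'a' @ 6: {1,2,7}  ✓accept
'c' @ 7: {}  — no active states
rest 'ab' ignored (set empty)
after full input: {}  (accept=1 not in)

Answer: REJECT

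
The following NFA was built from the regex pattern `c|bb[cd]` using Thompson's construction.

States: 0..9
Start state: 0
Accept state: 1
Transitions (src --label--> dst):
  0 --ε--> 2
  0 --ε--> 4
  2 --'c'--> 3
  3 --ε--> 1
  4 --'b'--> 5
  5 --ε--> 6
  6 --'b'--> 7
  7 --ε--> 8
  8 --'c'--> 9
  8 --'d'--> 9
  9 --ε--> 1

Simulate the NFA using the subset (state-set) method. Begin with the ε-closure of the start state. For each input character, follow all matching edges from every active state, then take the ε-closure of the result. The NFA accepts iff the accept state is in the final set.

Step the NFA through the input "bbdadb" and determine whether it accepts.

Answer: REJECT

Trace:
initial (ε-close {0}): {0,2,4}
'b' @ 1: {5,6}
'b' @ 2: {7,8}
'd' @ 3: {1,9}  [accepting]
'a' @ 4: {}  — state set empty
rest 'db' ignored (set empty)
after full input: {}  (accept=1 not in)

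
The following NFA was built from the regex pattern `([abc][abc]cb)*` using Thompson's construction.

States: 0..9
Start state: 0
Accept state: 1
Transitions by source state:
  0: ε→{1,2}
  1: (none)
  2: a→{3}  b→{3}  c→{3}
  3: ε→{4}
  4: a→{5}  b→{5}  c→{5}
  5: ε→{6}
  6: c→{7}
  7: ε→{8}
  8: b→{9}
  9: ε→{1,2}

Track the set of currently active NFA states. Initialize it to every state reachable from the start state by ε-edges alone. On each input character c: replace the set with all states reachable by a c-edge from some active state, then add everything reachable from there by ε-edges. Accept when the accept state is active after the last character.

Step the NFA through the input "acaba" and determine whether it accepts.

start: ε-closure({0}) = {0,1,2}
'a' @ 1: {3,4}
'c' @ 2: {5,6}
'a' @ 3: {}  — no active states
rest 'ba' ignored (set empty)
end set {} — state 1 not in

Answer: REJECT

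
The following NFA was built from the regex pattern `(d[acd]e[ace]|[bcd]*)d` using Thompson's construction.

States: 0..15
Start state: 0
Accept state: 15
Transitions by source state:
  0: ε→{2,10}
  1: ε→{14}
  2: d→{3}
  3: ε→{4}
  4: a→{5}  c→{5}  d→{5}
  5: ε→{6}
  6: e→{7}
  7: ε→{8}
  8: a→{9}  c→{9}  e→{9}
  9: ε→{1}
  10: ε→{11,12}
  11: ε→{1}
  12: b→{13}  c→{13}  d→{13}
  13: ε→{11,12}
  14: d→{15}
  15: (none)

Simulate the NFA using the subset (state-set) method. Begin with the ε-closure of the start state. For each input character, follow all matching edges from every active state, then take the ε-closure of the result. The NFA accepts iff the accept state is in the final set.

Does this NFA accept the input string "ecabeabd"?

Answer: REJECT

Derivation:
start: ε-closure({0}) = {0,1,2,10,11,12,14}
'e' @ 1: {}  — state set empty
rest 'cabeabd' ignored (set empty)
final: {}; accept 15 not in set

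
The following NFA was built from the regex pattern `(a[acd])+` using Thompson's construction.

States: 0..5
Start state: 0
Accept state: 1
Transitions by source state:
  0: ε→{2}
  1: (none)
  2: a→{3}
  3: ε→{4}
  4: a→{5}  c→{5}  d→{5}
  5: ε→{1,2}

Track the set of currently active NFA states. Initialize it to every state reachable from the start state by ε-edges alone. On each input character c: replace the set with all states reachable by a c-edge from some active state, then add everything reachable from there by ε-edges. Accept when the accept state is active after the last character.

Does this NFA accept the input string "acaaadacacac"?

initial (ε-close {0}): {0,2}
'a' @ 1: {3,4}
'c' @ 2: {1,2,5}  (accept∈set)
'a' @ 3: {3,4}
'a' @ 4: {1,2,5}  (accept∈set)
'a' @ 5: {3,4}
'd' @ 6: {1,2,5}  (accept∈set)
'a' @ 7: {3,4}
'c' @ 8: {1,2,5}  (accept∈set)
'a' @ 9: {3,4}
'c' @ 10: {1,2,5}  (accept∈set)
'a' @ 11: {3,4}
'c' @ 12: {1,2,5}  (accept∈set)
final: {1,2,5}; accept 1 in set

Answer: ACCEPT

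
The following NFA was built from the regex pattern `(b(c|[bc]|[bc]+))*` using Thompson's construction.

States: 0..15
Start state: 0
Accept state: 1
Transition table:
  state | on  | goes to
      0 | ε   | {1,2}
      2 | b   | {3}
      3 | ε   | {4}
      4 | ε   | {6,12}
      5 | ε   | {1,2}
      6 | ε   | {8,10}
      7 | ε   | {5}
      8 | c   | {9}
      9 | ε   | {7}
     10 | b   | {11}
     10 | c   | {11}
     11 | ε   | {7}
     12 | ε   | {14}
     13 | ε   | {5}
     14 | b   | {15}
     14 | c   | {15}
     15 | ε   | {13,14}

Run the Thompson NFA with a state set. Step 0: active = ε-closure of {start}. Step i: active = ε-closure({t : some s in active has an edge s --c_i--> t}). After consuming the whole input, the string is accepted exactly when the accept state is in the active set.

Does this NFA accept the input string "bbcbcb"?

S₀ = ε-closure({0}) = {0,1,2}
'b' @ 1: {3,4,6,8,10,12,14}
'b' @ 2: {1,2,5,7,11,13,14,15}  [accepting]
'c' @ 3: {1,2,5,13,14,15}  [accepting]
'b' @ 4: {1,2,3,4,5,6,8,10,12,13,14,15}  [accepting]
'c' @ 5: {1,2,5,7,9,11,13,14,15}  [accepting]
'b' @ 6: {1,2,3,4,5,6,8,10,12,13,14,15}  [accepting]
end set {1,2,3,4,5,6,8,10,12,13,14,15} — state 1 in

Answer: ACCEPT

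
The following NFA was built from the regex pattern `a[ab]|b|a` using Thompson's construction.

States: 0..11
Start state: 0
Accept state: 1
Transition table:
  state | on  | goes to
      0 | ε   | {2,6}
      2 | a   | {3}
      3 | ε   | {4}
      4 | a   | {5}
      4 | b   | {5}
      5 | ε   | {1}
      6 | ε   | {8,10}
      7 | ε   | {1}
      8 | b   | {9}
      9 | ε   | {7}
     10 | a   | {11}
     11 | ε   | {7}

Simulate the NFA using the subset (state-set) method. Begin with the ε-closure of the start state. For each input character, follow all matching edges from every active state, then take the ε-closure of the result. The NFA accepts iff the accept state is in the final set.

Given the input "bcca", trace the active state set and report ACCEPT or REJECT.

Answer: REJECT

Derivation:
S₀ = ε-closure({0}) = {0,2,6,8,10}
'b' @ 1: {1,7,9}  [accepting]
'c' @ 2: {}  — state set empty
rest 'ca' ignored (set empty)
after full input: {}  (accept=1 not in)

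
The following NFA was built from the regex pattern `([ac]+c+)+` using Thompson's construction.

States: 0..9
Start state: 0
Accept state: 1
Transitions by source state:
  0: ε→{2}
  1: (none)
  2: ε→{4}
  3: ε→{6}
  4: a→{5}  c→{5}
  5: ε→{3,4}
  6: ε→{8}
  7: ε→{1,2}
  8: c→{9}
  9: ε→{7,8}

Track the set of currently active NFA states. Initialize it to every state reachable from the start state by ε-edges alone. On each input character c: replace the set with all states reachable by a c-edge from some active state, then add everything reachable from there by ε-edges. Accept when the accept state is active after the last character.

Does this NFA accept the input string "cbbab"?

S₀ = ε-closure({0}) = {0,2,4}
'c' @ 1: {3,4,5,6,8}
'b' @ 2: {}  — state set empty
rest 'bab' ignored (set empty)
after full input: {}  (accept=1 not in)

Answer: REJECT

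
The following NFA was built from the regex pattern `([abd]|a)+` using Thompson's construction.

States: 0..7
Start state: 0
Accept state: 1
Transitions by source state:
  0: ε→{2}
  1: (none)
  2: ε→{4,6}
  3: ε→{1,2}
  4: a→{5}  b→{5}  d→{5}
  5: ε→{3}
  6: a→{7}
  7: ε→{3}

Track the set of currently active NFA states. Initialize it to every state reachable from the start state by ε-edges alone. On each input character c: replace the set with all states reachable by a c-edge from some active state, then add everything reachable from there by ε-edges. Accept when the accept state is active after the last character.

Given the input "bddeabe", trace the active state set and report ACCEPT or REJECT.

Answer: REJECT

Trace:
start: ε-closure({0}) = {0,2,4,6}
'b' @ 1: {1,2,3,4,5,6}  (accept∈set)
'd' @ 2: {1,2,3,4,5,6}  (accept∈set)
'd' @ 3: {1,2,3,4,5,6}  (accept∈set)
'e' @ 4: {}  — dead — no transitions
rest 'abe' ignored (set empty)
end set {} — state 1 not in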